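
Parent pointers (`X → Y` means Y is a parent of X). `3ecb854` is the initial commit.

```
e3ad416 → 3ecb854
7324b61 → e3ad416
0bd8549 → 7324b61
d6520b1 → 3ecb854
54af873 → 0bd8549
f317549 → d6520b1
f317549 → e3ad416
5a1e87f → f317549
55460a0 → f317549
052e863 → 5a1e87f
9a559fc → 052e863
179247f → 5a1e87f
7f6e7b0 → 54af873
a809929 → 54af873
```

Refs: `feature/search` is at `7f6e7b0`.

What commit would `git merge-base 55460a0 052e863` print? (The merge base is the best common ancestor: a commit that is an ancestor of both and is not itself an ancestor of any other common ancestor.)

f317549

Ancestors of 55460a0: {3ecb854, 55460a0, d6520b1, e3ad416, f317549}.
Ancestors of 052e863: {052e863, 3ecb854, 5a1e87f, d6520b1, e3ad416, f317549}.
Common ancestors: {3ecb854, d6520b1, e3ad416, f317549}.
Among these, f317549 is not an ancestor of any other common ancestor — it is the merge base.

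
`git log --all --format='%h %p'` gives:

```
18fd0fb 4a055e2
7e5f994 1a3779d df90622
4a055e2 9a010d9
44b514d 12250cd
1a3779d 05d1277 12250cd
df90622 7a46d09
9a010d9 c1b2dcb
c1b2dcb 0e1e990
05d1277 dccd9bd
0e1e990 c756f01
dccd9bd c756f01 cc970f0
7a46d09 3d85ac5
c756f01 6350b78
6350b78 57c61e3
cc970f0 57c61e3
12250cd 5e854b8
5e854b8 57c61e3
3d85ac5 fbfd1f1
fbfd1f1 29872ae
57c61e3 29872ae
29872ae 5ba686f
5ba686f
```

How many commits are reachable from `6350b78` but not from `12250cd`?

Reachable from 6350b78: {29872ae, 57c61e3, 5ba686f, 6350b78}.
Reachable from 12250cd: {12250cd, 29872ae, 57c61e3, 5ba686f, 5e854b8}.
In 6350b78's history but not 12250cd's: {6350b78} — 1 commit.

1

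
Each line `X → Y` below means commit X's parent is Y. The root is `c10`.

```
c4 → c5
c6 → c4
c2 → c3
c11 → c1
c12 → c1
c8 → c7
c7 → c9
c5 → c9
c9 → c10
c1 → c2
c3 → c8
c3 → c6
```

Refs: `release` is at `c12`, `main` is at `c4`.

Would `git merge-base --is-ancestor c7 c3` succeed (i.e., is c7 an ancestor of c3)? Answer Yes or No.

Yes

Ancestors of c3 (commits reachable by following parents): {c10, c3, c4, c5, c6, c7, c8, c9}.
c7 is in that set, so it is an ancestor of c3.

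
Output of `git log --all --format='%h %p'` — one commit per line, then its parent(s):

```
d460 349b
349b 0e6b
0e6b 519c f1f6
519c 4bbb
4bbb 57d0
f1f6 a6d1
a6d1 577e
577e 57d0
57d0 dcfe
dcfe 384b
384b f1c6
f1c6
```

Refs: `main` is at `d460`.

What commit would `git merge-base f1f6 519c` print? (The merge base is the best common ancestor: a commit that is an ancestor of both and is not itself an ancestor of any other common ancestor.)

Ancestors of f1f6: {384b, 577e, 57d0, a6d1, dcfe, f1c6, f1f6}.
Ancestors of 519c: {384b, 4bbb, 519c, 57d0, dcfe, f1c6}.
Common ancestors: {384b, 57d0, dcfe, f1c6}.
Among these, 57d0 is not an ancestor of any other common ancestor — it is the merge base.

57d0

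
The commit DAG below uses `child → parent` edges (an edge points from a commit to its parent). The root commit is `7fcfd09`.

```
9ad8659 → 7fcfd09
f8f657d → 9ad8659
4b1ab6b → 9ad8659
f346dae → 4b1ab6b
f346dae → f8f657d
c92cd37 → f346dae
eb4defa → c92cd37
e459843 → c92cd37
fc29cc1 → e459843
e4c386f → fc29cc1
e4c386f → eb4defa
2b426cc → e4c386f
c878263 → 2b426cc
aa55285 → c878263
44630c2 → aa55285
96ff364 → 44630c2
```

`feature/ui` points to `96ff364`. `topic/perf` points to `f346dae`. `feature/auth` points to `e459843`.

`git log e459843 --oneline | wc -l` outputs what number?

7

Walking parent pointers from e459843: reachable set = {4b1ab6b, 7fcfd09, 9ad8659, c92cd37, e459843, f346dae, f8f657d}.
That is 7 commits.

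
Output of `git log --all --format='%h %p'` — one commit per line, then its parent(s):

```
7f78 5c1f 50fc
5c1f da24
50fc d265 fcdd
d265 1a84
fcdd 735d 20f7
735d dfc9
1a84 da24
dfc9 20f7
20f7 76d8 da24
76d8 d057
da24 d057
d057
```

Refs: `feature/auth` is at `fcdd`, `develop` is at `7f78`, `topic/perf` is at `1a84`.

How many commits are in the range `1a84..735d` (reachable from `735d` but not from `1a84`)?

Reachable from 735d: {20f7, 735d, 76d8, d057, da24, dfc9}.
Reachable from 1a84: {1a84, d057, da24}.
In 735d's history but not 1a84's: {20f7, 735d, 76d8, dfc9} — 4 commits.

4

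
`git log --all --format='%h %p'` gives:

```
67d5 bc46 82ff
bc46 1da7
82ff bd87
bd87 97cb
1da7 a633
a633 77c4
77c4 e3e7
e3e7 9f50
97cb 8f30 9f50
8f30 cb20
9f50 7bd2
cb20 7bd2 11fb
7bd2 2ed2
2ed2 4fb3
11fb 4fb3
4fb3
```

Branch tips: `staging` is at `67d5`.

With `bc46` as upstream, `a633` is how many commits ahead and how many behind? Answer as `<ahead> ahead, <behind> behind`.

0 ahead, 2 behind

Reachable from a633: {2ed2, 4fb3, 77c4, 7bd2, 9f50, a633, e3e7}.
Reachable from bc46: {1da7, 2ed2, 4fb3, 77c4, 7bd2, 9f50, a633, bc46, e3e7}.
Only in a633's history (ahead): {} — 0.
Only in bc46's history (behind): {1da7, bc46} — 2.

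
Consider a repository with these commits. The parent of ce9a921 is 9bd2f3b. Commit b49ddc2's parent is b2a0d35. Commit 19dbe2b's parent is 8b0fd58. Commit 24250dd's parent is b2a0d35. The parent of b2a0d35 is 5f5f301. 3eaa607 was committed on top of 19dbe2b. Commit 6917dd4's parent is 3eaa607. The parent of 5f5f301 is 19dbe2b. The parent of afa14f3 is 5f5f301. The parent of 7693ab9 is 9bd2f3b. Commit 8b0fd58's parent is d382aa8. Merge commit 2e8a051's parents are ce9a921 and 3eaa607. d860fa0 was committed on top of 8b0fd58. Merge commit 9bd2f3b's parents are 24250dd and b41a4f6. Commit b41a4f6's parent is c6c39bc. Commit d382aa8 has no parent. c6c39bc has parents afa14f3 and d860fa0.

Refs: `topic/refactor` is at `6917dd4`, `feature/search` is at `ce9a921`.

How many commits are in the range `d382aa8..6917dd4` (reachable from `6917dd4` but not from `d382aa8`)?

Reachable from 6917dd4: {19dbe2b, 3eaa607, 6917dd4, 8b0fd58, d382aa8}.
Reachable from d382aa8: {d382aa8}.
In 6917dd4's history but not d382aa8's: {19dbe2b, 3eaa607, 6917dd4, 8b0fd58} — 4 commits.

4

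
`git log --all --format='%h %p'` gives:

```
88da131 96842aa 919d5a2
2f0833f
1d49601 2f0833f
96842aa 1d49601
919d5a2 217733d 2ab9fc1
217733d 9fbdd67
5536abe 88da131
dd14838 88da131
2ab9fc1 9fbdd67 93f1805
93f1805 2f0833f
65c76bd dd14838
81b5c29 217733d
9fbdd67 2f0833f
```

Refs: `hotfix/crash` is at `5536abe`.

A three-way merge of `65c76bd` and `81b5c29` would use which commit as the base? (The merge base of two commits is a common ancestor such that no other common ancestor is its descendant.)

217733d

Ancestors of 65c76bd: {1d49601, 217733d, 2ab9fc1, 2f0833f, 65c76bd, 88da131, 919d5a2, 93f1805, 96842aa, 9fbdd67, dd14838}.
Ancestors of 81b5c29: {217733d, 2f0833f, 81b5c29, 9fbdd67}.
Common ancestors: {217733d, 2f0833f, 9fbdd67}.
Among these, 217733d is not an ancestor of any other common ancestor — it is the merge base.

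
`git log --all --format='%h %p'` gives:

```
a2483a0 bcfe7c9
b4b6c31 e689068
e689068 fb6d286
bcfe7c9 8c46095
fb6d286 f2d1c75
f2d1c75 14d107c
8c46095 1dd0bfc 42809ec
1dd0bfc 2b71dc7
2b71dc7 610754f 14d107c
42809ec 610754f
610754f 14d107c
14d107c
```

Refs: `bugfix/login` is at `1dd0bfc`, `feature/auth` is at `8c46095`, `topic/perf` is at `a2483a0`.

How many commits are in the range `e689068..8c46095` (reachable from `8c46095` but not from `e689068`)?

Reachable from 8c46095: {14d107c, 1dd0bfc, 2b71dc7, 42809ec, 610754f, 8c46095}.
Reachable from e689068: {14d107c, e689068, f2d1c75, fb6d286}.
In 8c46095's history but not e689068's: {1dd0bfc, 2b71dc7, 42809ec, 610754f, 8c46095} — 5 commits.

5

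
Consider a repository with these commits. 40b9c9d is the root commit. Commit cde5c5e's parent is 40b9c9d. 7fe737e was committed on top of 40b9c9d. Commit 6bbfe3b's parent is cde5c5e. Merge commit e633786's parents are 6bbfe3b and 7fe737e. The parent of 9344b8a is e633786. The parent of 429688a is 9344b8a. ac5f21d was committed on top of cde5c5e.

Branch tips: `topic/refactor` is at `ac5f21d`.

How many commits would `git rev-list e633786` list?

Walking parent pointers from e633786: reachable set = {40b9c9d, 6bbfe3b, 7fe737e, cde5c5e, e633786}.
That is 5 commits.

5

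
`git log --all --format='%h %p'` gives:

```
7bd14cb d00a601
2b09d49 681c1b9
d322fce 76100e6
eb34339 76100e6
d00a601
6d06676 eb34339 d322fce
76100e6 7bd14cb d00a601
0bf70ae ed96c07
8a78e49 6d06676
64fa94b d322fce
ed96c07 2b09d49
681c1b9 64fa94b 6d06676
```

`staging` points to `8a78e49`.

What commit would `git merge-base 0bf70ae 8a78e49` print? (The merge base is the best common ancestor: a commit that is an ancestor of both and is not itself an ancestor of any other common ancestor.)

6d06676

Ancestors of 0bf70ae: {0bf70ae, 2b09d49, 64fa94b, 681c1b9, 6d06676, 76100e6, 7bd14cb, d00a601, d322fce, eb34339, ed96c07}.
Ancestors of 8a78e49: {6d06676, 76100e6, 7bd14cb, 8a78e49, d00a601, d322fce, eb34339}.
Common ancestors: {6d06676, 76100e6, 7bd14cb, d00a601, d322fce, eb34339}.
Among these, 6d06676 is not an ancestor of any other common ancestor — it is the merge base.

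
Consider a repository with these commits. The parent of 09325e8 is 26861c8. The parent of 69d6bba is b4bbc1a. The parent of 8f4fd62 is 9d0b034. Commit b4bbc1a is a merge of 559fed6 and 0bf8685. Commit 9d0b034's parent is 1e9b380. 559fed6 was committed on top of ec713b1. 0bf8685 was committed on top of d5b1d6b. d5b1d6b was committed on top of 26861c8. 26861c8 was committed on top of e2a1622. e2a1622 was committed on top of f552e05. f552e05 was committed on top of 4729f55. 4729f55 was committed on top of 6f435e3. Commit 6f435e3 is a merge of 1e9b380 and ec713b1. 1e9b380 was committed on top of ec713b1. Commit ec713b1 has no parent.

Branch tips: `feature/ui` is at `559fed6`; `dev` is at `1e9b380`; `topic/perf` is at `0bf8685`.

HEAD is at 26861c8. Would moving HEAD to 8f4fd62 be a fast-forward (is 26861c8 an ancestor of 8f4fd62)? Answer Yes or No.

A fast-forward from 26861c8 to 8f4fd62 is possible iff 26861c8 is an ancestor of 8f4fd62.
Ancestors of 8f4fd62: {1e9b380, 8f4fd62, 9d0b034, ec713b1}.
26861c8 is not among them, so fast-forward is not possible.

No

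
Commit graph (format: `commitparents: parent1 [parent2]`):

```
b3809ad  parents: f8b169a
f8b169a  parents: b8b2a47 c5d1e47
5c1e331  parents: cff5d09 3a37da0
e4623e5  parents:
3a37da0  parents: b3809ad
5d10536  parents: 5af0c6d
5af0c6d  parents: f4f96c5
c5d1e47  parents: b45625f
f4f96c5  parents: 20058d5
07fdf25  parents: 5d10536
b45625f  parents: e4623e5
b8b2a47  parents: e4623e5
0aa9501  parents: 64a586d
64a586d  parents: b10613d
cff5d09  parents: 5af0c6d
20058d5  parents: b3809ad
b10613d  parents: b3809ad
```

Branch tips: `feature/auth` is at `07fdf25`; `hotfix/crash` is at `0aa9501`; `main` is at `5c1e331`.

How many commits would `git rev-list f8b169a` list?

5

Walking parent pointers from f8b169a: reachable set = {b45625f, b8b2a47, c5d1e47, e4623e5, f8b169a}.
That is 5 commits.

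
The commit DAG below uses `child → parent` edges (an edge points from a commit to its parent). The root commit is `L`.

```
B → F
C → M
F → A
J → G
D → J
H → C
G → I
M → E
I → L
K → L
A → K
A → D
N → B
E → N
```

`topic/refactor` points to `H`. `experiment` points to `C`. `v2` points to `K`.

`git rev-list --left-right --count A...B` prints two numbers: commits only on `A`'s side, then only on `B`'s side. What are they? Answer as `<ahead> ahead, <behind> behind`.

Reachable from A: {A, D, G, I, J, K, L}.
Reachable from B: {A, B, D, F, G, I, J, K, L}.
Only in A's history (ahead): {} — 0.
Only in B's history (behind): {B, F} — 2.

0 ahead, 2 behind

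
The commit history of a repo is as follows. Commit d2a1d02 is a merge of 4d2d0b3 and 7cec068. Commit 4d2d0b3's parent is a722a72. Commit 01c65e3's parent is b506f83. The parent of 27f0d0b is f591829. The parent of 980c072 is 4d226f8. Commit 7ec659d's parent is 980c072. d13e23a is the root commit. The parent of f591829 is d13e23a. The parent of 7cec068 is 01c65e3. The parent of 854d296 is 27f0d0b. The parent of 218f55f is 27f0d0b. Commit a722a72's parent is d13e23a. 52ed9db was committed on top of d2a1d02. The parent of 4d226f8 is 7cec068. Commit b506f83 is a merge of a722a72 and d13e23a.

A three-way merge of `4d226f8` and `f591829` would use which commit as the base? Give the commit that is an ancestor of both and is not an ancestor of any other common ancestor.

d13e23a

Ancestors of 4d226f8: {01c65e3, 4d226f8, 7cec068, a722a72, b506f83, d13e23a}.
Ancestors of f591829: {d13e23a, f591829}.
Common ancestors: {d13e23a}.
The only common ancestor is d13e23a, so it is the merge base.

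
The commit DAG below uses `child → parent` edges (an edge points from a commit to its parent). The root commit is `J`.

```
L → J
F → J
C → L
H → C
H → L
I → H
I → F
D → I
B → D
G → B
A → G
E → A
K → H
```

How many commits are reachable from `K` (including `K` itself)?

Walking parent pointers from K: reachable set = {C, H, J, K, L}.
That is 5 commits.

5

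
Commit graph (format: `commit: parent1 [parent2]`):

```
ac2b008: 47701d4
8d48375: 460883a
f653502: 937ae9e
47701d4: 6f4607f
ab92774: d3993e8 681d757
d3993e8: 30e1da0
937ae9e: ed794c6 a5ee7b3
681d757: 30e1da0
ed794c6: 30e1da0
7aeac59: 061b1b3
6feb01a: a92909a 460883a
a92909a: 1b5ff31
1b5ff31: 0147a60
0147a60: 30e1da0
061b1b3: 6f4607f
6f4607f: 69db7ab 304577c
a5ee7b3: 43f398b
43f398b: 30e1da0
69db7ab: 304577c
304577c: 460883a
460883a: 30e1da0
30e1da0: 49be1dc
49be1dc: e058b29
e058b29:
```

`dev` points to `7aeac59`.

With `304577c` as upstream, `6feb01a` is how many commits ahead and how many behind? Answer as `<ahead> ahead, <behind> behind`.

4 ahead, 1 behind

Reachable from 6feb01a: {0147a60, 1b5ff31, 30e1da0, 460883a, 49be1dc, 6feb01a, a92909a, e058b29}.
Reachable from 304577c: {304577c, 30e1da0, 460883a, 49be1dc, e058b29}.
Only in 6feb01a's history (ahead): {0147a60, 1b5ff31, 6feb01a, a92909a} — 4.
Only in 304577c's history (behind): {304577c} — 1.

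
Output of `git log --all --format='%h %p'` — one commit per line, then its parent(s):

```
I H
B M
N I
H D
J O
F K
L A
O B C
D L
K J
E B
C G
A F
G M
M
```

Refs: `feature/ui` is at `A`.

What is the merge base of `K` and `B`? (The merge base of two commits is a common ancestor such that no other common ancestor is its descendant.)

B

Ancestors of K: {B, C, G, J, K, M, O}.
Ancestors of B: {B, M}.
Common ancestors: {B, M}.
Among these, B is not an ancestor of any other common ancestor — it is the merge base.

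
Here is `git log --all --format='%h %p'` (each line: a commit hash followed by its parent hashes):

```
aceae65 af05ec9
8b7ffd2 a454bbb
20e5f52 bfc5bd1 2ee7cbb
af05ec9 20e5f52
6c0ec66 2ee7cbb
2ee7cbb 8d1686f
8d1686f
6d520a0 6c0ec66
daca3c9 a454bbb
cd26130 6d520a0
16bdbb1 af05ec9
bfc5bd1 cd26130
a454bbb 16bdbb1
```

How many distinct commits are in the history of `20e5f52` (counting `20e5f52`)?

7

Walking parent pointers from 20e5f52: reachable set = {20e5f52, 2ee7cbb, 6c0ec66, 6d520a0, 8d1686f, bfc5bd1, cd26130}.
That is 7 commits.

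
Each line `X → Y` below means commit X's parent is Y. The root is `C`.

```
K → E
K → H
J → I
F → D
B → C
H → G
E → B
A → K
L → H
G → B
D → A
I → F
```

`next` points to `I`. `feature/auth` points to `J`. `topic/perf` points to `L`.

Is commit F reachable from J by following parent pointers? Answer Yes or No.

Ancestors of J (commits reachable by following parents): {A, B, C, D, E, F, G, H, I, J, K}.
F is in that set, so it is an ancestor of J.

Yes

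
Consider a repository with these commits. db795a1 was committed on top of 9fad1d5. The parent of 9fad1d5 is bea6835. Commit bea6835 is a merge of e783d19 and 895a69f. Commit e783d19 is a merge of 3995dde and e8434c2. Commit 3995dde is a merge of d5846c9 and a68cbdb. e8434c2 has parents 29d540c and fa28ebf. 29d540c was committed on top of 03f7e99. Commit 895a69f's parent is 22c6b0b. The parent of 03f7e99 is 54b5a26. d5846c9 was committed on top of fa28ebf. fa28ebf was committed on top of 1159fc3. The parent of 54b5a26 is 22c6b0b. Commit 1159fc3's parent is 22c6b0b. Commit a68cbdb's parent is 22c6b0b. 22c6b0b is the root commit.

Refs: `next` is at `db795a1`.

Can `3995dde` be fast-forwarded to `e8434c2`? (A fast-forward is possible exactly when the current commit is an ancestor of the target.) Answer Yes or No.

A fast-forward from 3995dde to e8434c2 is possible iff 3995dde is an ancestor of e8434c2.
Ancestors of e8434c2: {03f7e99, 1159fc3, 22c6b0b, 29d540c, 54b5a26, e8434c2, fa28ebf}.
3995dde is not among them, so fast-forward is not possible.

No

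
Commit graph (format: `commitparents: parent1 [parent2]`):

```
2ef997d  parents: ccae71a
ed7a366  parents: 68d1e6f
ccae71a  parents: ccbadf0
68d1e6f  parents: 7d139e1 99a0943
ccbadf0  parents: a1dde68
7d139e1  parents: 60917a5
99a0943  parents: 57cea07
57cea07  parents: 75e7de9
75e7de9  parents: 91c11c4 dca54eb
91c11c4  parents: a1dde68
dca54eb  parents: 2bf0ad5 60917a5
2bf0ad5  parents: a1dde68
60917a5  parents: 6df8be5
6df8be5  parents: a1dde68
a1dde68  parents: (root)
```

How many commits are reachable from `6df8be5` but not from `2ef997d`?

Reachable from 6df8be5: {6df8be5, a1dde68}.
Reachable from 2ef997d: {2ef997d, a1dde68, ccae71a, ccbadf0}.
In 6df8be5's history but not 2ef997d's: {6df8be5} — 1 commit.

1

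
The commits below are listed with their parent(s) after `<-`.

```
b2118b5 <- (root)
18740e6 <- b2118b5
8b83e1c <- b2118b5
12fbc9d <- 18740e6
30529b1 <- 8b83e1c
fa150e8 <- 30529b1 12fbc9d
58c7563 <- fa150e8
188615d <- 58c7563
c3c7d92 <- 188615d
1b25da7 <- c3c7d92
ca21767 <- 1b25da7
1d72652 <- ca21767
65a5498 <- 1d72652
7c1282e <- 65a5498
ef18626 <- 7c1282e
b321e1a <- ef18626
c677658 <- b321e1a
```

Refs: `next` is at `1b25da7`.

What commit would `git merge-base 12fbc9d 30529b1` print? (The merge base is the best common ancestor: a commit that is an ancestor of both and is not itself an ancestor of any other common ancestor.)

Ancestors of 12fbc9d: {12fbc9d, 18740e6, b2118b5}.
Ancestors of 30529b1: {30529b1, 8b83e1c, b2118b5}.
Common ancestors: {b2118b5}.
The only common ancestor is b2118b5, so it is the merge base.

b2118b5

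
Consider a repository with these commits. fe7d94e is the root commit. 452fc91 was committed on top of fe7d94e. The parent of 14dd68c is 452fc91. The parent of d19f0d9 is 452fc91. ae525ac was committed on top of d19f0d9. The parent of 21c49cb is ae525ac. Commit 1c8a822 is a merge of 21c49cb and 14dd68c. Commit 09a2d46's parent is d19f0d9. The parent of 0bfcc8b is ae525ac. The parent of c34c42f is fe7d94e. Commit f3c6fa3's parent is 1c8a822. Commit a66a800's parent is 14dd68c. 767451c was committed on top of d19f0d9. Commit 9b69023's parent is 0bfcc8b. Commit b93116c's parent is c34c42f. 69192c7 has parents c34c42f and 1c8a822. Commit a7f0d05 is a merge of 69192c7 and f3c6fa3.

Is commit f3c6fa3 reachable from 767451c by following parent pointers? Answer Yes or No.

No

Ancestors of 767451c: {452fc91, 767451c, d19f0d9, fe7d94e}.
f3c6fa3 is not in that set, so it is not an ancestor of 767451c.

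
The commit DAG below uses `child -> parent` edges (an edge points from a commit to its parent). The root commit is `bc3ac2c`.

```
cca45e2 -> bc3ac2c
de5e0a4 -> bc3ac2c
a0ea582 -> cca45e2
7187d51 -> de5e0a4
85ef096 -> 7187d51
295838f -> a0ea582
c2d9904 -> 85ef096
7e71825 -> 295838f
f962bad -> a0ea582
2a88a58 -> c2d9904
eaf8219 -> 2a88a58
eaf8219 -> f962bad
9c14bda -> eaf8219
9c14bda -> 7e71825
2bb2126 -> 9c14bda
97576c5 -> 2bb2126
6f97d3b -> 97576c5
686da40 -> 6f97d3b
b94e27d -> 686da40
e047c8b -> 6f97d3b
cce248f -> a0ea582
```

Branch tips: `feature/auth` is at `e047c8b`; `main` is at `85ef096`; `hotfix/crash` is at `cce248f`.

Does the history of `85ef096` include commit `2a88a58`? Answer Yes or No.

Ancestors of 85ef096: {7187d51, 85ef096, bc3ac2c, de5e0a4}.
2a88a58 is not in that set, so it is not an ancestor of 85ef096.

No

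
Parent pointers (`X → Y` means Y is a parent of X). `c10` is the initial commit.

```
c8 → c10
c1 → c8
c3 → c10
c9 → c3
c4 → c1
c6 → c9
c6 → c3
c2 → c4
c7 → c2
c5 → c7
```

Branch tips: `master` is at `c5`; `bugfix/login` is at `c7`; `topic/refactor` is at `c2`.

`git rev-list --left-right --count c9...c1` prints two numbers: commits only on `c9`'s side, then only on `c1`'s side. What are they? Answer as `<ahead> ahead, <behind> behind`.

2 ahead, 2 behind

Reachable from c9: {c10, c3, c9}.
Reachable from c1: {c1, c10, c8}.
Only in c9's history (ahead): {c3, c9} — 2.
Only in c1's history (behind): {c1, c8} — 2.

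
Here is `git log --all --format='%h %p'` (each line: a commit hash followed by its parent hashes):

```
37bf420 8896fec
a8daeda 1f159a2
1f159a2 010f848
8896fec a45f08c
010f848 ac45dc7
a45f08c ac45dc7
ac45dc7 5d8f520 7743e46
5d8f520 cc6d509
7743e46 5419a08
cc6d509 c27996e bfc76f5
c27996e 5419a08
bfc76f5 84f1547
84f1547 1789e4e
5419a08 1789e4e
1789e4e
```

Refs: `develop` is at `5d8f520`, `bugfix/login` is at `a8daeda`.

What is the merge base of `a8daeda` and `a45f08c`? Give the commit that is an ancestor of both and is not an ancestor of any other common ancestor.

ac45dc7

Ancestors of a8daeda: {010f848, 1789e4e, 1f159a2, 5419a08, 5d8f520, 7743e46, 84f1547, a8daeda, ac45dc7, bfc76f5, c27996e, cc6d509}.
Ancestors of a45f08c: {1789e4e, 5419a08, 5d8f520, 7743e46, 84f1547, a45f08c, ac45dc7, bfc76f5, c27996e, cc6d509}.
Common ancestors: {1789e4e, 5419a08, 5d8f520, 7743e46, 84f1547, ac45dc7, bfc76f5, c27996e, cc6d509}.
Among these, ac45dc7 is not an ancestor of any other common ancestor — it is the merge base.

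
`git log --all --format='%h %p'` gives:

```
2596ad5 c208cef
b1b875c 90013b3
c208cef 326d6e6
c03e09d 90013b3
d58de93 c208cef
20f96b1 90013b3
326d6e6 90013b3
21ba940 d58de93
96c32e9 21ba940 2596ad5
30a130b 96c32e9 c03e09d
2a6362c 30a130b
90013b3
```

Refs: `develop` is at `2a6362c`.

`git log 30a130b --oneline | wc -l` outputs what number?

9

Walking parent pointers from 30a130b: reachable set = {21ba940, 2596ad5, 30a130b, 326d6e6, 90013b3, 96c32e9, c03e09d, c208cef, d58de93}.
That is 9 commits.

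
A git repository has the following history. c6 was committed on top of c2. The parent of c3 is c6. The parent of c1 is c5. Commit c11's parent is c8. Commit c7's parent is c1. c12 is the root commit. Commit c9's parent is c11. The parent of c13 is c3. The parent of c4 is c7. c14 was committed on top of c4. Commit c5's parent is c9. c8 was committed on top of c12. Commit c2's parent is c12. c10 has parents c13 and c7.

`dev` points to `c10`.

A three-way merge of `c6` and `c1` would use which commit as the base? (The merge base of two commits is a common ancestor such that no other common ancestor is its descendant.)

Ancestors of c6: {c12, c2, c6}.
Ancestors of c1: {c1, c11, c12, c5, c8, c9}.
Common ancestors: {c12}.
The only common ancestor is c12, so it is the merge base.

c12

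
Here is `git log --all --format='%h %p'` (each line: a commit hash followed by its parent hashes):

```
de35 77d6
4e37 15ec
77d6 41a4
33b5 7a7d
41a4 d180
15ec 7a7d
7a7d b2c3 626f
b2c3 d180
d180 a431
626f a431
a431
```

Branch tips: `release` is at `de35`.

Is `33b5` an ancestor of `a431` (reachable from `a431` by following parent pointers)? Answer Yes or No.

No

Ancestors of a431: {a431}.
33b5 is not in that set, so it is not an ancestor of a431.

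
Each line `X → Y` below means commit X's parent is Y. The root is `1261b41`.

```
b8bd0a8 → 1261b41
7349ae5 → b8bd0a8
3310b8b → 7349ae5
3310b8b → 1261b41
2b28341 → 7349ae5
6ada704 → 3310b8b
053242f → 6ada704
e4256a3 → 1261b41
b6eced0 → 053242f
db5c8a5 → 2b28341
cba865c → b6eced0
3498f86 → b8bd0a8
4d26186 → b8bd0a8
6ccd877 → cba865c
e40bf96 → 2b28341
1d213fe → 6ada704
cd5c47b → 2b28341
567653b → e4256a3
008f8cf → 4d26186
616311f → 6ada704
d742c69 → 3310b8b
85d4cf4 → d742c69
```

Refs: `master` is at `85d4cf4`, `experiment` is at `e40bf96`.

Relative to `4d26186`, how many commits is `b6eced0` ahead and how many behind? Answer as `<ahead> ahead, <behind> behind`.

Reachable from b6eced0: {053242f, 1261b41, 3310b8b, 6ada704, 7349ae5, b6eced0, b8bd0a8}.
Reachable from 4d26186: {1261b41, 4d26186, b8bd0a8}.
Only in b6eced0's history (ahead): {053242f, 3310b8b, 6ada704, 7349ae5, b6eced0} — 5.
Only in 4d26186's history (behind): {4d26186} — 1.

5 ahead, 1 behind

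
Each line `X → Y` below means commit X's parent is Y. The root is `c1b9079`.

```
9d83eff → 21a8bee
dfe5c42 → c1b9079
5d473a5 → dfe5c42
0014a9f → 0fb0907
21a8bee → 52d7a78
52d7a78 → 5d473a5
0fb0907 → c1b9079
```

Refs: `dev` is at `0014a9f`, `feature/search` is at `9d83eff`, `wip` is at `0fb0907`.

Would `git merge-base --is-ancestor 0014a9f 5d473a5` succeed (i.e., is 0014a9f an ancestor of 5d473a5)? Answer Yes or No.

No

Ancestors of 5d473a5: {5d473a5, c1b9079, dfe5c42}.
0014a9f is not in that set, so it is not an ancestor of 5d473a5.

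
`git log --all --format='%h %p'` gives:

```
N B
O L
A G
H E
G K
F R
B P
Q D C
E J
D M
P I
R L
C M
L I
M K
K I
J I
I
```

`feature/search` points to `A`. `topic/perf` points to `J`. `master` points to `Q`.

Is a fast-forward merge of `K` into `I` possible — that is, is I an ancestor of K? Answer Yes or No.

A fast-forward from I to K is possible iff I is an ancestor of K.
Ancestors of K: {I, K}.
I is among them, so fast-forward is possible.

Yes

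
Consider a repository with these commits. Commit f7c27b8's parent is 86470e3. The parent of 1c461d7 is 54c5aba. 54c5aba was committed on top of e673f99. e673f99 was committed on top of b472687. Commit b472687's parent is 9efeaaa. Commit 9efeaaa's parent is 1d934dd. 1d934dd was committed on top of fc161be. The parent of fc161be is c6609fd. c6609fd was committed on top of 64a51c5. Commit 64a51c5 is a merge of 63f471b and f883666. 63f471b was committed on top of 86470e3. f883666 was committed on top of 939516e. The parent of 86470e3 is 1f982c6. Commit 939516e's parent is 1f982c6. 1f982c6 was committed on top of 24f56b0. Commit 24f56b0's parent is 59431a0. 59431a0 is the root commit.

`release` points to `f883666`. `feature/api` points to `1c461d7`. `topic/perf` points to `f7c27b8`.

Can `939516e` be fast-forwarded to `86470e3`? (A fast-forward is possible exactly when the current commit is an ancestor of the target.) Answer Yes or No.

A fast-forward from 939516e to 86470e3 is possible iff 939516e is an ancestor of 86470e3.
Ancestors of 86470e3: {1f982c6, 24f56b0, 59431a0, 86470e3}.
939516e is not among them, so fast-forward is not possible.

No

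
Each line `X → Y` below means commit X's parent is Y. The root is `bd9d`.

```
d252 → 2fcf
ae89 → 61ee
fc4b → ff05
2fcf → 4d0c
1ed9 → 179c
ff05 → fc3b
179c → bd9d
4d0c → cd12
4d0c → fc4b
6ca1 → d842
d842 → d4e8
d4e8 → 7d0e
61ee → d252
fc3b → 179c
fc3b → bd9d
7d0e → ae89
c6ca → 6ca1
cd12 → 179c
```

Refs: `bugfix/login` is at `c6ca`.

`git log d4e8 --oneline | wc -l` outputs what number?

Walking parent pointers from d4e8: reachable set = {179c, 2fcf, 4d0c, 61ee, 7d0e, ae89, bd9d, cd12, d252, d4e8, fc3b, fc4b, ff05}.
That is 13 commits.

13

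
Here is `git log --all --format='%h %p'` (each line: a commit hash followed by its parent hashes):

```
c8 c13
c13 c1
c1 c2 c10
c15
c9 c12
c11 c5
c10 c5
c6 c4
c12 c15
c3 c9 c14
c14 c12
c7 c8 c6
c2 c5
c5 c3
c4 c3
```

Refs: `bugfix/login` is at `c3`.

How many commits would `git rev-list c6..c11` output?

Reachable from c11: {c11, c12, c14, c15, c3, c5, c9}.
Reachable from c6: {c12, c14, c15, c3, c4, c6, c9}.
In c11's history but not c6's: {c11, c5} — 2 commits.

2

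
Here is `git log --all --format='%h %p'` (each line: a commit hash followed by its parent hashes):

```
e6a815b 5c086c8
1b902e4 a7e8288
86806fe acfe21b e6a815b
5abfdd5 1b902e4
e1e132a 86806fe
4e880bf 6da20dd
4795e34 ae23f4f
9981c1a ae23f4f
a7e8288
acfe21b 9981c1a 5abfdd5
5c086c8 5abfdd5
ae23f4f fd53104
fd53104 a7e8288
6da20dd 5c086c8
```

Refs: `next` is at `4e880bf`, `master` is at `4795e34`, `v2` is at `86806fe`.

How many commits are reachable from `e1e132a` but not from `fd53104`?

9

Reachable from e1e132a: {1b902e4, 5abfdd5, 5c086c8, 86806fe, 9981c1a, a7e8288, acfe21b, ae23f4f, e1e132a, e6a815b, fd53104}.
Reachable from fd53104: {a7e8288, fd53104}.
In e1e132a's history but not fd53104's: {1b902e4, 5abfdd5, 5c086c8, 86806fe, 9981c1a, acfe21b, ae23f4f, e1e132a, e6a815b} — 9 commits.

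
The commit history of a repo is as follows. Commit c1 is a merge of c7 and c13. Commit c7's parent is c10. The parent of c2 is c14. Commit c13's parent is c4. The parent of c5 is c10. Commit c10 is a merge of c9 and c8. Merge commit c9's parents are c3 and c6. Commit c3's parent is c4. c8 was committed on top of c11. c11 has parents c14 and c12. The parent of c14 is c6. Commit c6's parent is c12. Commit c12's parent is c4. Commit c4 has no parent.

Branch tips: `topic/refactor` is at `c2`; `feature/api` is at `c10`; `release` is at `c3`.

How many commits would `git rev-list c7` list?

Walking parent pointers from c7: reachable set = {c10, c11, c12, c14, c3, c4, c6, c7, c8, c9}.
That is 10 commits.

10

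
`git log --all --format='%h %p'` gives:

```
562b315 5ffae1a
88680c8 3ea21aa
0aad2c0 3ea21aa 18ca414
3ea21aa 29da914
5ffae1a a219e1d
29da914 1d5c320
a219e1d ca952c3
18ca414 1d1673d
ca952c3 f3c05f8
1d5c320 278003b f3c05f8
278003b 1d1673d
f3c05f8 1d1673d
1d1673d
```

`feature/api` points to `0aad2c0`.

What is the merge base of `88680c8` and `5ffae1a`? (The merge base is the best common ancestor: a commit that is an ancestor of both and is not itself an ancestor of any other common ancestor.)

Ancestors of 88680c8: {1d1673d, 1d5c320, 278003b, 29da914, 3ea21aa, 88680c8, f3c05f8}.
Ancestors of 5ffae1a: {1d1673d, 5ffae1a, a219e1d, ca952c3, f3c05f8}.
Common ancestors: {1d1673d, f3c05f8}.
Among these, f3c05f8 is not an ancestor of any other common ancestor — it is the merge base.

f3c05f8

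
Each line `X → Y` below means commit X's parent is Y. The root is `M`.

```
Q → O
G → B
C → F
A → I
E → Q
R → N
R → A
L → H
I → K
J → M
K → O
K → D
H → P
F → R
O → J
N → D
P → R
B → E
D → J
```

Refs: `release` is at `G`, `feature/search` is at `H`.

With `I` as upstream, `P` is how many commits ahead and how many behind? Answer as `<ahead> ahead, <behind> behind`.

Reachable from P: {A, D, I, J, K, M, N, O, P, R}.
Reachable from I: {D, I, J, K, M, O}.
Only in P's history (ahead): {A, N, P, R} — 4.
Only in I's history (behind): {} — 0.

4 ahead, 0 behind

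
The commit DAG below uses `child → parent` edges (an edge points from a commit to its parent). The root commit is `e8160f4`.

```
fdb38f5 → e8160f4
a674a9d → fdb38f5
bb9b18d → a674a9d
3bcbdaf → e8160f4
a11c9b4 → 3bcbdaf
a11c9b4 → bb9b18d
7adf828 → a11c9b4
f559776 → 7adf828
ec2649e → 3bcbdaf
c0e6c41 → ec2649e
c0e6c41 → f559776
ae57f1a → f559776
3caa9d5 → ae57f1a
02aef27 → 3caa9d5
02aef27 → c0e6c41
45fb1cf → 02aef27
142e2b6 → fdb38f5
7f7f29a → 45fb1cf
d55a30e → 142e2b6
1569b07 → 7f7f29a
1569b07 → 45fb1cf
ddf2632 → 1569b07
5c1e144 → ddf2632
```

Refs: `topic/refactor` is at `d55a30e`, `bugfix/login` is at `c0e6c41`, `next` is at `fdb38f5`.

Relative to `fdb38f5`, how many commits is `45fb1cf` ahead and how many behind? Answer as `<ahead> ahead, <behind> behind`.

Reachable from 45fb1cf: {02aef27, 3bcbdaf, 3caa9d5, 45fb1cf, 7adf828, a11c9b4, a674a9d, ae57f1a, bb9b18d, c0e6c41, e8160f4, ec2649e, f559776, fdb38f5}.
Reachable from fdb38f5: {e8160f4, fdb38f5}.
Only in 45fb1cf's history (ahead): {02aef27, 3bcbdaf, 3caa9d5, 45fb1cf, 7adf828, a11c9b4, a674a9d, ae57f1a, bb9b18d, c0e6c41, ec2649e, f559776} — 12.
Only in fdb38f5's history (behind): {} — 0.

12 ahead, 0 behind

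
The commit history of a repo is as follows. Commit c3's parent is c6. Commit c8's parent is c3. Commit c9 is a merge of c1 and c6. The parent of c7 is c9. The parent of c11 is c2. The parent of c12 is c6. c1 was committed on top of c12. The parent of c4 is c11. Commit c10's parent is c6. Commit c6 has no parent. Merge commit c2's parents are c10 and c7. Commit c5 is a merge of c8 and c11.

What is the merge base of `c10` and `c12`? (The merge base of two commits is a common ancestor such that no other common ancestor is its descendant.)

Ancestors of c10: {c10, c6}.
Ancestors of c12: {c12, c6}.
Common ancestors: {c6}.
The only common ancestor is c6, so it is the merge base.

c6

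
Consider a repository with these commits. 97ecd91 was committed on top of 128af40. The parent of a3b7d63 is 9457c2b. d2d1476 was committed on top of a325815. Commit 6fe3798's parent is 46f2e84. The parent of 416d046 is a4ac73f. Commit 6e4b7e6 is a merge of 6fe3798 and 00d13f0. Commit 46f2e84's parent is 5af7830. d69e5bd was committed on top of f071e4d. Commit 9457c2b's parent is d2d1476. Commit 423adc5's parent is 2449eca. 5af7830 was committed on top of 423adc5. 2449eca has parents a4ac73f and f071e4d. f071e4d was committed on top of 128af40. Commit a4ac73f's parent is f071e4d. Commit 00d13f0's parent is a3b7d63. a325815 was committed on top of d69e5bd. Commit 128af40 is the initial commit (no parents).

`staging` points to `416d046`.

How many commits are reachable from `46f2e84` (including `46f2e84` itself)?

Walking parent pointers from 46f2e84: reachable set = {128af40, 2449eca, 423adc5, 46f2e84, 5af7830, a4ac73f, f071e4d}.
That is 7 commits.

7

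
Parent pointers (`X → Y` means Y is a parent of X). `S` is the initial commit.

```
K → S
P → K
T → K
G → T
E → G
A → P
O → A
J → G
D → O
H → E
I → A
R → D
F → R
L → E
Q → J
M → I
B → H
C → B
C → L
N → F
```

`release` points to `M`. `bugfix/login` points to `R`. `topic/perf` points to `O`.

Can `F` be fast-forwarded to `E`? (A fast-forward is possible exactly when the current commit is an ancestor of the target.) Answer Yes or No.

No

A fast-forward from F to E is possible iff F is an ancestor of E.
Ancestors of E: {E, G, K, S, T}.
F is not among them, so fast-forward is not possible.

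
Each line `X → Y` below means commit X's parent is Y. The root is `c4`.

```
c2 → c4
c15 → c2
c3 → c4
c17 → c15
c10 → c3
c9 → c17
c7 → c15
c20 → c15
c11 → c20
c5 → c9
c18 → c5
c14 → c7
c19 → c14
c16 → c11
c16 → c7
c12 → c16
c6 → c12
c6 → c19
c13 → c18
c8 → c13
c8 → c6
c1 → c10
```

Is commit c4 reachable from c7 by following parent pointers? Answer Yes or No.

Yes

Ancestors of c7 (commits reachable by following parents): {c15, c2, c4, c7}.
c4 is in that set, so it is an ancestor of c7.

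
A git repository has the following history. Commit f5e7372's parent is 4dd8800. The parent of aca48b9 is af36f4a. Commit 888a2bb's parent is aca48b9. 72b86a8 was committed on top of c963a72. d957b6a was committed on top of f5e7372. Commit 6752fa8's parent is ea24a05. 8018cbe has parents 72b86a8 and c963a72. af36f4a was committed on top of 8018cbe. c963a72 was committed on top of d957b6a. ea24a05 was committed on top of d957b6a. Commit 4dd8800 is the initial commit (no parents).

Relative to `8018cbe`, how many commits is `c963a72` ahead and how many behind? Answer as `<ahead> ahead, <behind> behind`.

Reachable from c963a72: {4dd8800, c963a72, d957b6a, f5e7372}.
Reachable from 8018cbe: {4dd8800, 72b86a8, 8018cbe, c963a72, d957b6a, f5e7372}.
Only in c963a72's history (ahead): {} — 0.
Only in 8018cbe's history (behind): {72b86a8, 8018cbe} — 2.

0 ahead, 2 behind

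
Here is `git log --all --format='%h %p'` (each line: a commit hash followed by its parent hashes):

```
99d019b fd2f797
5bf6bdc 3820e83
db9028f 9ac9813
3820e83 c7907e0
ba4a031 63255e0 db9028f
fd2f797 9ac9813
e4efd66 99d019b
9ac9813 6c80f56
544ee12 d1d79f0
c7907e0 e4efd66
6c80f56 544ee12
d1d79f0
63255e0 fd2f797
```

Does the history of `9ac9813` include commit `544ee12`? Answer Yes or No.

Ancestors of 9ac9813 (commits reachable by following parents): {544ee12, 6c80f56, 9ac9813, d1d79f0}.
544ee12 is in that set, so it is an ancestor of 9ac9813.

Yes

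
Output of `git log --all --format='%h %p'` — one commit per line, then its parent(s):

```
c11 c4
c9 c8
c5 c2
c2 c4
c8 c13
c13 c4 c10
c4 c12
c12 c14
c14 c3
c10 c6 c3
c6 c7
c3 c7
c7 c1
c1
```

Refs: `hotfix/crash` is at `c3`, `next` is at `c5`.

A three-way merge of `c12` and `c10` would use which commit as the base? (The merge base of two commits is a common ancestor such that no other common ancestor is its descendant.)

c3

Ancestors of c12: {c1, c12, c14, c3, c7}.
Ancestors of c10: {c1, c10, c3, c6, c7}.
Common ancestors: {c1, c3, c7}.
Among these, c3 is not an ancestor of any other common ancestor — it is the merge base.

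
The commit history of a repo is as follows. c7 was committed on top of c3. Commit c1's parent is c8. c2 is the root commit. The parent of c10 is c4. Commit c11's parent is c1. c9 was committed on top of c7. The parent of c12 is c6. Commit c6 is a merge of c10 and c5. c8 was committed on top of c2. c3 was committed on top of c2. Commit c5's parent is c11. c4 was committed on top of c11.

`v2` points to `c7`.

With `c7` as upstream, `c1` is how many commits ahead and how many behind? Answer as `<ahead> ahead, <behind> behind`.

Reachable from c1: {c1, c2, c8}.
Reachable from c7: {c2, c3, c7}.
Only in c1's history (ahead): {c1, c8} — 2.
Only in c7's history (behind): {c3, c7} — 2.

2 ahead, 2 behind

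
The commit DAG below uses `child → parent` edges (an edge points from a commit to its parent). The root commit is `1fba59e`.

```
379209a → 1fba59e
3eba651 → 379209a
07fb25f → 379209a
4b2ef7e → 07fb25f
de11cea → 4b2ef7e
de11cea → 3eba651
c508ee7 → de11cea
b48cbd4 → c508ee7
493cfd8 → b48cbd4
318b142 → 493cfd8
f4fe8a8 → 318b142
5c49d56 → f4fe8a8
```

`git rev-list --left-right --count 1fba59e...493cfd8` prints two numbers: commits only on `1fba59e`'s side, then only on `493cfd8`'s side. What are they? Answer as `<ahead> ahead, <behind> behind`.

Reachable from 1fba59e: {1fba59e}.
Reachable from 493cfd8: {07fb25f, 1fba59e, 379209a, 3eba651, 493cfd8, 4b2ef7e, b48cbd4, c508ee7, de11cea}.
Only in 1fba59e's history (ahead): {} — 0.
Only in 493cfd8's history (behind): {07fb25f, 379209a, 3eba651, 493cfd8, 4b2ef7e, b48cbd4, c508ee7, de11cea} — 8.

0 ahead, 8 behind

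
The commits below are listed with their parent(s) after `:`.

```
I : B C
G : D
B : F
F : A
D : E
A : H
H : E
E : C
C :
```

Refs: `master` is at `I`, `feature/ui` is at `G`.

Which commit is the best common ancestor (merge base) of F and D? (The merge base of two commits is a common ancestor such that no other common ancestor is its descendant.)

Ancestors of F: {A, C, E, F, H}.
Ancestors of D: {C, D, E}.
Common ancestors: {C, E}.
Among these, E is not an ancestor of any other common ancestor — it is the merge base.

E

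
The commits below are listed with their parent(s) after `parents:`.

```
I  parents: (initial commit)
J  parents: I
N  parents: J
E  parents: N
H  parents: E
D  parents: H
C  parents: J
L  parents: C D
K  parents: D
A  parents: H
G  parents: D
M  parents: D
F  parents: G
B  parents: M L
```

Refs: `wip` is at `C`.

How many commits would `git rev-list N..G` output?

Reachable from G: {D, E, G, H, I, J, N}.
Reachable from N: {I, J, N}.
In G's history but not N's: {D, E, G, H} — 4 commits.

4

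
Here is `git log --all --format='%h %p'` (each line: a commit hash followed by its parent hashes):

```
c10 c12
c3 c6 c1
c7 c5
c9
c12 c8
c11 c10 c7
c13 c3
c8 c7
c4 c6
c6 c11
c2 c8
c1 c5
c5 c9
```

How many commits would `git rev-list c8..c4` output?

5

Reachable from c4: {c10, c11, c12, c4, c5, c6, c7, c8, c9}.
Reachable from c8: {c5, c7, c8, c9}.
In c4's history but not c8's: {c10, c11, c12, c4, c6} — 5 commits.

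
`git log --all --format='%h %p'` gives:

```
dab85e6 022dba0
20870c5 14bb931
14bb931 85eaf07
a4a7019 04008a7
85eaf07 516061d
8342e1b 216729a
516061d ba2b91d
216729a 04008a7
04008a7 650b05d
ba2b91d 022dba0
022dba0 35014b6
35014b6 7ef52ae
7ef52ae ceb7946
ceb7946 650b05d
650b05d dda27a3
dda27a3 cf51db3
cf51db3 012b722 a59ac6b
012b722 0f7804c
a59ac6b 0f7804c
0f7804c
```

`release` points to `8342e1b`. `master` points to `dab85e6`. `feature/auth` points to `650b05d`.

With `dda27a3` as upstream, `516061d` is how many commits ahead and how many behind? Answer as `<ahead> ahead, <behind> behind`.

Reachable from 516061d: {012b722, 022dba0, 0f7804c, 35014b6, 516061d, 650b05d, 7ef52ae, a59ac6b, ba2b91d, ceb7946, cf51db3, dda27a3}.
Reachable from dda27a3: {012b722, 0f7804c, a59ac6b, cf51db3, dda27a3}.
Only in 516061d's history (ahead): {022dba0, 35014b6, 516061d, 650b05d, 7ef52ae, ba2b91d, ceb7946} — 7.
Only in dda27a3's history (behind): {} — 0.

7 ahead, 0 behind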